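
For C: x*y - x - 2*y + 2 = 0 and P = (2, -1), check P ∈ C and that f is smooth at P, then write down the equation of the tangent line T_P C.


Tangent line at P: 4 - 2*x = 0.

Step 1: f(2, -1) = 0, so P lies on C.
Step 2: partial derivatives
  f_x(x, y) = y - 1, f_y(x, y) = x - 2.
  f_x(P) = -2, f_y(P) = 0 (gradient nonzero, so P is smooth).
Step 3: tangent line at P: -2·(x − 2) + 0·(y − -1) = 0.
Expanding: 4 - 2*x = 0.


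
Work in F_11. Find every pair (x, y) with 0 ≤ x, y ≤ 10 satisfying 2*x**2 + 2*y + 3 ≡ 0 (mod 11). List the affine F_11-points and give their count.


Affine F_11-points: {(0, 4), (1, 3), (2, 0), (3, 6), (4, 10), (5, 1), (6, 1), (7, 10), (8, 6), (9, 0), (10, 3)}; count = 11.

For each of the 121 pairs (x, y) ∈ F_11², evaluate f(x, y) mod 11. Record the zeros.
  x = 0: [0↦3, 1↦5, 2↦7, 3↦9, 4↦0, 5↦2, 6↦4, 7↦6, 8↦8, 9↦10, 10↦1]  zeros at y ∈ {4}
  x = 1: [0↦5, 1↦7, 2↦9, 3↦0, 4↦2, 5↦4, 6↦6, 7↦8, 8↦10, 9↦1, 10↦3]  zeros at y ∈ {3}
  x = 2: [0↦0, 1↦2, 2↦4, 3↦6, 4↦8, 5↦10, 6↦1, 7↦3, 8↦5, 9↦7, 10↦9]  zeros at y ∈ {0}
  x = 3: [0↦10, 1↦1, 2↦3, 3↦5, 4↦7, 5↦9, 6↦0, 7↦2, 8↦4, 9↦6, 10↦8]  zeros at y ∈ {6}
  x = 4: [0↦2, 1↦4, 2↦6, 3↦8, 4↦10, 5↦1, 6↦3, 7↦5, 8↦7, 9↦9, 10↦0]  zeros at y ∈ {10}
  x = 5: [0↦9, 1↦0, 2↦2, 3↦4, 4↦6, 5↦8, 6↦10, 7↦1, 8↦3, 9↦5, 10↦7]  zeros at y ∈ {1}
  x = 6: [0↦9, 1↦0, 2↦2, 3↦4, 4↦6, 5↦8, 6↦10, 7↦1, 8↦3, 9↦5, 10↦7]  zeros at y ∈ {1}
  x = 7: [0↦2, 1↦4, 2↦6, 3↦8, 4↦10, 5↦1, 6↦3, 7↦5, 8↦7, 9↦9, 10↦0]  zeros at y ∈ {10}
  x = 8: [0↦10, 1↦1, 2↦3, 3↦5, 4↦7, 5↦9, 6↦0, 7↦2, 8↦4, 9↦6, 10↦8]  zeros at y ∈ {6}
  x = 9: [0↦0, 1↦2, 2↦4, 3↦6, 4↦8, 5↦10, 6↦1, 7↦3, 8↦5, 9↦7, 10↦9]  zeros at y ∈ {0}
  x = 10: [0↦5, 1↦7, 2↦9, 3↦0, 4↦2, 5↦4, 6↦6, 7↦8, 8↦10, 9↦1, 10↦3]  zeros at y ∈ {3}
Collecting zeros: affine points = {(0, 4), (1, 3), (2, 0), (3, 6), (4, 10), (5, 1), (6, 1), (7, 10), (8, 6), (9, 0), (10, 3)}.
Total count |C(F_11)_aff| = 11.


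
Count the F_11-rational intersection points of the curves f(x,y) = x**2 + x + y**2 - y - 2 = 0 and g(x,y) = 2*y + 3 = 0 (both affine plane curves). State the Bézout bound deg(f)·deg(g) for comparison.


Common zeros: {(3, 4), (7, 4)}; count = 2; Bézout bound = 2.

deg(f) = 2, deg(g) = 1, so Bézout bound = 2.
Scan x ∈ F_11. For each x, list the y ∈ F_11 with f(x, y) ≡ 0 and those with g(x, y) ≡ 0 (mod 11); the common zeros in that column are the intersection.
  x = 0: f ≡ 0 at y ∈ {2, 10}; g ≡ 0 at y ∈ {4}; common: ∅.
  x = 1: f ≡ 0 at y ∈ {0, 1}; g ≡ 0 at y ∈ {4}; common: ∅.
  x = 2: f ≡ 0 at y ∈ ∅; g ≡ 0 at y ∈ {4}; common: ∅.
  x = 3: f ≡ 0 at y ∈ {4, 8}; g ≡ 0 at y ∈ {4}; common: {4}.
  x = 4: f ≡ 0 at y ∈ ∅; g ≡ 0 at y ∈ {4}; common: ∅.
  x = 5: f ≡ 0 at y ∈ ∅; g ≡ 0 at y ∈ {4}; common: ∅.
  x = 6: f ≡ 0 at y ∈ ∅; g ≡ 0 at y ∈ {4}; common: ∅.
  x = 7: f ≡ 0 at y ∈ {4, 8}; g ≡ 0 at y ∈ {4}; common: {4}.
  x = 8: f ≡ 0 at y ∈ ∅; g ≡ 0 at y ∈ {4}; common: ∅.
  x = 9: f ≡ 0 at y ∈ {0, 1}; g ≡ 0 at y ∈ {4}; common: ∅.
  x = 10: f ≡ 0 at y ∈ {2, 10}; g ≡ 0 at y ∈ {4}; common: ∅.
Collecting: common zeros = {(3, 4), (7, 4)}, so the count is 2.
Comparison with the Bézout bound: 2 ≤ 2 = deg(f)·deg(g), as expected for curves with no common component (the bound is attained).


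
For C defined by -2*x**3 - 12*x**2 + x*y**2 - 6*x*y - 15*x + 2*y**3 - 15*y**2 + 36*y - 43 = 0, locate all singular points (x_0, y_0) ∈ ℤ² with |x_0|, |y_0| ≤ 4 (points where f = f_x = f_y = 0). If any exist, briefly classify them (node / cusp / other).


Singular points: {(-2, 3)}; classification: cusp.

Compute partial derivatives:
  f_x = -6*x**2 - 24*x + y**2 - 6*y - 15.
  f_y = 2*x*y - 6*x + 6*y**2 - 30*y + 36.
Scan x_0 ∈ {−4, ..., 4}. For each x_0, f_y(x_0, y) is a polynomial in y; find its integer roots y ∈ {−4, ..., 4}, then test f_x and f at those candidates.
  x = -4: f_y(-4, y) = 6*y**2 - 38*y + 60; vanishes at y ∈ {3}. (-4, 3): f_x = -24 ≠ 0.
  x = -3: f_y(-3, y) = 6*y**2 - 36*y + 54; vanishes at y ∈ {3}. (-3, 3): f_x = -6 ≠ 0.
  x = -2: f_y(-2, y) = 6*y**2 - 34*y + 48; vanishes at y ∈ {3}. (-2, 3): f_x = 0, f = 0 — SINGULAR.
  x = -1: f_y(-1, y) = 6*y**2 - 32*y + 42; vanishes at y ∈ {3}. (-1, 3): f_x = -6 ≠ 0.
  x = 0: f_y(0, y) = 6*y**2 - 30*y + 36; vanishes at y ∈ {2, 3}. (0, 2): f_x = -23 ≠ 0; (0, 3): f_x = -24 ≠ 0.
  x = 1: f_y(1, y) = 6*y**2 - 28*y + 30; vanishes at y ∈ {3}. (1, 3): f_x = -54 ≠ 0.
  x = 2: f_y(2, y) = 6*y**2 - 26*y + 24; vanishes at y ∈ {3}. (2, 3): f_x = -96 ≠ 0.
  x = 3: f_y(3, y) = 6*y**2 - 24*y + 18; vanishes at y ∈ {1, 3}. (3, 1): f_x = -146 ≠ 0; (3, 3): f_x = -150 ≠ 0.
  x = 4: f_y(4, y) = 6*y**2 - 22*y + 12; vanishes at y ∈ {3}. (4, 3): f_x = -216 ≠ 0.
Only singular point on the grid: (-2, 3).
Classify: substitute x = -2 + u, y = 3 + v and expand: f = -2*u**3 + u*v**2 + 2*v**3 + v**2.
No constant or linear terms (consistent with a singular point). Quadratic part: v**2. Cubic part: -2*u**3 + u*v**2 + 2*v**3.
The quadratic part v**2 is a perfect square, so there is a single (double) tangent line v = 0, i.e. y = 3. Restricting the cubic part to that line (v = 0) leaves -2*u**3 ≠ 0, so f is not divisible by v and the branch is v² ≈ 2*u**3 to lowest order — this is a cusp.
Classification: cusp.


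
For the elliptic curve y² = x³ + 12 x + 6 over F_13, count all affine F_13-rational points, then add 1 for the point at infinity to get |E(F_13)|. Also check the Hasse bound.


Affine points = {(2, 5), (2, 8), (3, 2), (3, 11), (4, 1), (4, 12), (5, 3), (5, 10), (7, 2), (7, 11), (8, 4), (8, 9), (11, 0)}; affine count = 13; |E(F_13)| = 14.

Discriminant check: Δ ∝ 4a³ + 27b² = 4·12³ + 27·6² = 4·1728 + 27·36 ≡ 6 (mod 13). Nonzero ⇒ E is nonsingular.
For each x ∈ F_13, compute rhs = x³ + 12·x + 6 mod 13, then count y ∈ F_13 with y² ≡ rhs.
  x = 0: rhs = 6, matching y values: none (0 points).
  x = 1: rhs = 6, matching y values: none (0 points).
  x = 2: rhs = 12, matching y values: 5, 8 (2 points).
  x = 3: rhs = 4, matching y values: 2, 11 (2 points).
  x = 4: rhs = 1, matching y values: 1, 12 (2 points).
  x = 5: rhs = 9, matching y values: 3, 10 (2 points).
  x = 6: rhs = 8, matching y values: none (0 points).
  x = 7: rhs = 4, matching y values: 2, 11 (2 points).
  x = 8: rhs = 3, matching y values: 4, 9 (2 points).
  x = 9: rhs = 11, matching y values: none (0 points).
  x = 10: rhs = 8, matching y values: none (0 points).
  x = 11: rhs = 0, matching y values: 0 (1 points).
  x = 12: rhs = 6, matching y values: none (0 points).
Total affine count: 13.
Full point count |E(F_13)| = 13 + 1 = 14.
Hasse bound: |14 − (13+1)| = |0| = 0 ≤ 2√13 ≈ 7.2111 ✓.


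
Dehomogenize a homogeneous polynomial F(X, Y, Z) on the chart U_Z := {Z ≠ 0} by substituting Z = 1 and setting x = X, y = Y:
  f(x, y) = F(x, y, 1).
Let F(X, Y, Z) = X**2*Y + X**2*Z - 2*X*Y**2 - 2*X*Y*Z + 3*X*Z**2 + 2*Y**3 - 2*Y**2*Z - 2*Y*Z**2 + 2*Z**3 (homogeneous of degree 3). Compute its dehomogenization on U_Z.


f(x, y) = x**2*y + x**2 - 2*x*y**2 - 2*x*y + 3*x + 2*y**3 - 2*y**2 - 2*y + 2

On U_Z we set Z = 1. Each monomial c·X^i·Y^j·Z^k in F becomes c·x^i·y^j·1^k = c·x^i·y^j.
Substituting Z = 1: F(X, Y, 1) = x**2*y + x**2 - 2*x*y**2 - 2*x*y + 3*x + 2*y**3 - 2*y**2 - 2*y + 2.
Note: deg(f) ≤ deg(F) = 3; strict inequality happens when F is divisible by Z (lost terms).


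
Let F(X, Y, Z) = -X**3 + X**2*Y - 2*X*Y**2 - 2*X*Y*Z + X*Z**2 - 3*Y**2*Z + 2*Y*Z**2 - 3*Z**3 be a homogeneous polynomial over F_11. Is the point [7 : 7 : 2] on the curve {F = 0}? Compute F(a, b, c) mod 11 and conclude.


F(7,7,2) ≡ 6 (mod 11); P is NOT on the curve.

Evaluate F(7, 7, 2) term-by-term (mod 11).
  -X**3 ↦ -1·343·1·1 = -343
  X**2*Y ↦ 1·49·7·1 = 343
  -2*X*Y**2 ↦ -2·7·49·1 = -686
  -2*X*Y*Z ↦ -2·7·7·2 = -196
  X*Z**2 ↦ 1·7·1·4 = 28
  -3*Y**2*Z ↦ -3·1·49·2 = -294
  2*Y*Z**2 ↦ 2·1·7·4 = 56
  -3*Z**3 ↦ -3·1·1·8 = -24
Sum: F(7, 7, 2) = (-343) + (343) + (-686) + (-196) + (28) + (-294) + (56) + (-24) = -1116.
Reducing mod 11: -1116 ≡ 6 (mod 11).
Since F(a, b, c) ≡ 6 ≠ 0 (mod 11), P does NOT lie on the curve.


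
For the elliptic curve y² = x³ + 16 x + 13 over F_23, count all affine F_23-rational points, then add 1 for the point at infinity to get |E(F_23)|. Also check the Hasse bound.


Affine points = {(0, 6), (0, 17), (4, 7), (4, 16), (6, 7), (6, 16), (7, 10), (7, 13), (8, 3), (8, 20), (9, 9), (9, 14), (10, 0), (11, 5), (11, 18), (12, 1), (12, 22), (13, 7), (13, 16), (16, 8), (16, 15), (17, 0), (19, 0)}; affine count = 23; |E(F_23)| = 24.

Discriminant check: Δ ∝ 4a³ + 27b² = 4·16³ + 27·13² = 4·4096 + 27·169 ≡ 17 (mod 23). Nonzero ⇒ E is nonsingular.
For each x ∈ F_23, compute rhs = x³ + 16·x + 13 mod 23, then count y ∈ F_23 with y² ≡ rhs.
  x = 0: rhs = 13, matching y values: 6, 17 (2 points).
  x = 1: rhs = 7, matching y values: none (0 points).
  x = 2: rhs = 7, matching y values: none (0 points).
  x = 3: rhs = 19, matching y values: none (0 points).
  x = 4: rhs = 3, matching y values: 7, 16 (2 points).
  x = 5: rhs = 11, matching y values: none (0 points).
  x = 6: rhs = 3, matching y values: 7, 16 (2 points).
  x = 7: rhs = 8, matching y values: 10, 13 (2 points).
  x = 8: rhs = 9, matching y values: 3, 20 (2 points).
  x = 9: rhs = 12, matching y values: 9, 14 (2 points).
  x = 10: rhs = 0, matching y values: 0 (1 points).
  x = 11: rhs = 2, matching y values: 5, 18 (2 points).
  x = 12: rhs = 1, matching y values: 1, 22 (2 points).
  x = 13: rhs = 3, matching y values: 7, 16 (2 points).
  x = 14: rhs = 14, matching y values: none (0 points).
  x = 15: rhs = 17, matching y values: none (0 points).
  x = 16: rhs = 18, matching y values: 8, 15 (2 points).
  x = 17: rhs = 0, matching y values: 0 (1 points).
  x = 18: rhs = 15, matching y values: none (0 points).
  x = 19: rhs = 0, matching y values: 0 (1 points).
  x = 20: rhs = 7, matching y values: none (0 points).
  x = 21: rhs = 19, matching y values: none (0 points).
  x = 22: rhs = 19, matching y values: none (0 points).
Total affine count: 23.
Full point count |E(F_23)| = 23 + 1 = 24.
Hasse bound: |24 − (23+1)| = |0| = 0 ≤ 2√23 ≈ 9.5917 ✓.


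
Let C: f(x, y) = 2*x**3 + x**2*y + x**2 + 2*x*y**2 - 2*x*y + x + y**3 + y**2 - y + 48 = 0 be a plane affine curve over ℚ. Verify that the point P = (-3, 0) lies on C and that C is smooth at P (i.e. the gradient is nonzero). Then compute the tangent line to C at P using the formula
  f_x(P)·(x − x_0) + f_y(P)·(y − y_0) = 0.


Tangent line at P: 49*x + 14*y + 147 = 0.

Step 1: f(-3, 0) = 0, so P lies on C.
Step 2: partial derivatives
  f_x(x, y) = 6*x**2 + 2*x*y + 2*x + 2*y**2 - 2*y + 1, f_y(x, y) = x**2 + 4*x*y - 2*x + 3*y**2 + 2*y - 1.
  f_x(P) = 49, f_y(P) = 14 (gradient nonzero, so P is smooth).
Step 3: tangent line at P: 49·(x − -3) + 14·(y − 0) = 0.
Expanding: 49*x + 14*y + 147 = 0.


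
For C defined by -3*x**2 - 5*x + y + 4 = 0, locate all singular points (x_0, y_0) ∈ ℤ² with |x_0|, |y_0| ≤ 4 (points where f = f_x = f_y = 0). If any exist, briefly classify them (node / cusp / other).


No singular points in the scanned grid; C is smooth there.

Compute partial derivatives:
  f_x = -6*x - 5.
  f_y = 1.
f_y = 1 is a nonzero constant, so f_y never vanishes: no point (x, y) can satisfy f = f_x = f_y = 0. In particular no (x, y) ∈ {−4, ..., 4}² is singular; the curve is smooth.


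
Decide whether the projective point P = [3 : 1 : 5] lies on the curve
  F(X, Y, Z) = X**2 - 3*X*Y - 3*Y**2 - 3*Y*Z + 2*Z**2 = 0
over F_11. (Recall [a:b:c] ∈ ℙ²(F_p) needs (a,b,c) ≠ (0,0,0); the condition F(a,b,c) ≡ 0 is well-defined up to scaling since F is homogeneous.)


F(3,1,5) ≡ 10 (mod 11); P is NOT on the curve.

Evaluate F(3, 1, 5) term-by-term (mod 11).
  X**2 ↦ 1·9·1·1 = 9
  -3*X*Y ↦ -3·3·1·1 = -9
  -3*Y**2 ↦ -3·1·1·1 = -3
  -3*Y*Z ↦ -3·1·1·5 = -15
  2*Z**2 ↦ 2·1·1·25 = 50
Sum: F(3, 1, 5) = (9) + (-9) + (-3) + (-15) + (50) = 32.
Reducing mod 11: 32 ≡ 10 (mod 11).
Since F(a, b, c) ≡ 10 ≠ 0 (mod 11), P does NOT lie on the curve.


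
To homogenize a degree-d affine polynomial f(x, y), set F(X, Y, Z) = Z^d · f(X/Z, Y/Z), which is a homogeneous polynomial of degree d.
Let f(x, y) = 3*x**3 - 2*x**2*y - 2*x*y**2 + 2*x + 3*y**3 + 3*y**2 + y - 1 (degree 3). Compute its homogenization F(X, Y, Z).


F(X, Y, Z) = 3*X**3 - 2*X**2*Y - 2*X*Y**2 + 2*X*Z**2 + 3*Y**3 + 3*Y**2*Z + Y*Z**2 - Z**3

deg(f) = 3.
Substitute x = X/Z, y = Y/Z into f, then multiply by Z^3.
  monomial 3·x^3·y^0 ↦ 3·X^3·Y^0·Z^0.
  monomial -2·x^2·y^1 ↦ -2·X^2·Y^1·Z^0.
  monomial -2·x^1·y^2 ↦ -2·X^1·Y^2·Z^0.
  monomial 2·x^1·y^0 ↦ 2·X^1·Y^0·Z^2.
  monomial 3·x^0·y^3 ↦ 3·X^0·Y^3·Z^0.
  monomial 3·x^0·y^2 ↦ 3·X^0·Y^2·Z^1.
  monomial 1·x^0·y^1 ↦ 1·X^0·Y^1·Z^2.
  monomial -1·x^0·y^0 ↦ -1·X^0·Y^0·Z^3.
Collecting: F(X, Y, Z) = 3*X**3 - 2*X**2*Y - 2*X*Y**2 + 2*X*Z**2 + 3*Y**3 + 3*Y**2*Z + Y*Z**2 - Z**3.


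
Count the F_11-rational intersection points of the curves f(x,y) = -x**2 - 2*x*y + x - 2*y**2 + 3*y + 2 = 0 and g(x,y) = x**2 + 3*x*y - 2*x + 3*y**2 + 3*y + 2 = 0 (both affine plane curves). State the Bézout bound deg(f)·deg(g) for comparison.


Common zeros: ∅; count = 0; Bézout bound = 4.

deg(f) = 2, deg(g) = 2, so Bézout bound = 4.
Scan x ∈ F_11. For each x, list the y ∈ F_11 with f(x, y) ≡ 0 and those with g(x, y) ≡ 0 (mod 11); the common zeros in that column are the intersection.
  x = 0: f ≡ 0 at y ∈ {2, 5}; g ≡ 0 at y ∈ ∅; common: ∅.
  x = 1: f ≡ 0 at y ∈ ∅; g ≡ 0 at y ∈ ∅; common: ∅.
  x = 2: f ≡ 0 at y ∈ {0, 5}; g ≡ 0 at y ∈ ∅; common: ∅.
  x = 3: f ≡ 0 at y ∈ ∅; g ≡ 0 at y ∈ ∅; common: ∅.
  x = 4: f ≡ 0 at y ∈ {7}; g ≡ 0 at y ∈ ∅; common: ∅.
  x = 5: f ≡ 0 at y ∈ {6, 7}; g ≡ 0 at y ∈ ∅; common: ∅.
  x = 6: f ≡ 0 at y ∈ {6}; g ≡ 0 at y ∈ ∅; common: ∅.
  x = 7: f ≡ 0 at y ∈ ∅; g ≡ 0 at y ∈ {7}; common: ∅.
  x = 8: f ≡ 0 at y ∈ {2, 8}; g ≡ 0 at y ∈ ∅; common: ∅.
  x = 9: f ≡ 0 at y ∈ ∅; g ≡ 0 at y ∈ ∅; common: ∅.
  x = 10: f ≡ 0 at y ∈ {0, 8}; g ≡ 0 at y ∈ ∅; common: ∅.
Collecting: common zeros = ∅, so the count is 0.
Comparison with the Bézout bound: 0 ≤ 4 = deg(f)·deg(g), as expected for curves with no common component (the affine F_11-count falls short of the bound because intersections may lie at infinity, over extension fields, or carry multiplicity).


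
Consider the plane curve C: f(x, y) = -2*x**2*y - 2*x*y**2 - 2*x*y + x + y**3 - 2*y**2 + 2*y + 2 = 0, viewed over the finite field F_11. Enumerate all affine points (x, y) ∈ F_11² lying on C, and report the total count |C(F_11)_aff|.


Affine F_11-points: {(1, 10), (2, 1), (3, 7), (4, 4), (4, 7), (4, 10), (6, 5), (9, 0), (9, 4), (9, 5), (10, 9)}; count = 11.

For each of the 121 pairs (x, y) ∈ F_11², evaluate f(x, y) mod 11. Record the zeros.
  x = 0: [0↦2, 1↦3, 2↦6, 3↦6, 4↦9, 5↦10, 6↦4, 7↦8, 8↦6, 9↦4, 10↦8]  zeros at y ∈ ∅
  x = 1: [0↦3, 1↦9, 2↦2, 3↦10, 4↦6, 5↦7, 6↦8, 7↦4, 8↦1, 9↦5, 10↦0]  zeros at y ∈ {10}
  x = 2: [0↦4, 1↦0, 2↦1, 3↦2, 4↦9, 5↦6, 6↦10, 7↦5, 8↦8, 9↦3, 10↦7]  zeros at y ∈ {1}
  x = 3: [0↦5, 1↦9, 2↦3, 3↦4, 4↦7, 5↦7, 6↦10, 7↦0, 8↦5, 9↦9, 10↦7]  zeros at y ∈ {7}
  x = 4: [0↦6, 1↦3, 2↦8, 3↦5, 4↦0, 5↦10, 6↦8, 7↦0, 8↦3, 9↦1, 10↦0]  zeros at y ∈ {4, 7, 10}
  x = 5: [0↦7, 1↦4, 2↦5, 3↦5, 4↦10, 5↦4, 6↦4, 7↦5, 8↦2, 9↦1, 10↦8]  zeros at y ∈ ∅
  x = 6: [0↦8, 1↦1, 2↦5, 3↦4, 4↦4, 5↦0, 6↦9, 7↦4, 8↦2, 9↦9, 10↦9]  zeros at y ∈ {5}
  x = 7: [0↦9, 1↦5, 2↦8, 3↦2, 4↦4, 5↦9, 6↦1, 7↦8, 8↦3, 9↦3, 10↦3]  zeros at y ∈ ∅
  x = 8: [0↦10, 1↦5, 2↦3, 3↦10, 4↦10, 5↦9, 6↦2, 7↦6, 8↦5, 9↦5, 10↦1]  zeros at y ∈ ∅
  x = 9: [0↦0, 1↦1, 2↦1, 3↦6, 4↦0, 5↦0, 6↦1, 7↦9, 8↦8, 9↦4, 10↦3]  zeros at y ∈ {0, 4, 5}
  x = 10: [0↦1, 1↦4, 2↦2, 3↦1, 4↦7, 5↦4, 6↦9, 7↦6, 8↦1, 9↦0, 10↦9]  zeros at y ∈ {9}
Collecting zeros: affine points = {(1, 10), (2, 1), (3, 7), (4, 4), (4, 7), (4, 10), (6, 5), (9, 0), (9, 4), (9, 5), (10, 9)}.
Total count |C(F_11)_aff| = 11.


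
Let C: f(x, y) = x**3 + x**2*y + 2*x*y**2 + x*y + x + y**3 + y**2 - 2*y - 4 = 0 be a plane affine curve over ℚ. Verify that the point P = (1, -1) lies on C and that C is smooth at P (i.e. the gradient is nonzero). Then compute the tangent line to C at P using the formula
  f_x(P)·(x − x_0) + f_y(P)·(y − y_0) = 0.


Tangent line at P: 3*x - 3*y - 6 = 0.

Step 1: f(1, -1) = 0, so P lies on C.
Step 2: partial derivatives
  f_x(x, y) = 3*x**2 + 2*x*y + 2*y**2 + y + 1, f_y(x, y) = x**2 + 4*x*y + x + 3*y**2 + 2*y - 2.
  f_x(P) = 3, f_y(P) = -3 (gradient nonzero, so P is smooth).
Step 3: tangent line at P: 3·(x − 1) + -3·(y − -1) = 0.
Expanding: 3*x - 3*y - 6 = 0.


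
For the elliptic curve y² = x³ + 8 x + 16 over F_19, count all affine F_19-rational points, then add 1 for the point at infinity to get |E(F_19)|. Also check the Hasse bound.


Affine points = {(0, 4), (0, 15), (1, 5), (1, 14), (4, 6), (4, 13), (7, 4), (7, 15), (9, 0), (12, 4), (12, 15), (17, 7), (17, 12), (18, 8), (18, 11)}; affine count = 15; |E(F_19)| = 16.

Discriminant check: Δ ∝ 4a³ + 27b² = 4·8³ + 27·16² = 4·512 + 27·256 ≡ 11 (mod 19). Nonzero ⇒ E is nonsingular.
For each x ∈ F_19, compute rhs = x³ + 8·x + 16 mod 19, then count y ∈ F_19 with y² ≡ rhs.
  x = 0: rhs = 16, matching y values: 4, 15 (2 points).
  x = 1: rhs = 6, matching y values: 5, 14 (2 points).
  x = 2: rhs = 2, matching y values: none (0 points).
  x = 3: rhs = 10, matching y values: none (0 points).
  x = 4: rhs = 17, matching y values: 6, 13 (2 points).
  x = 5: rhs = 10, matching y values: none (0 points).
  x = 6: rhs = 14, matching y values: none (0 points).
  x = 7: rhs = 16, matching y values: 4, 15 (2 points).
  x = 8: rhs = 3, matching y values: none (0 points).
  x = 9: rhs = 0, matching y values: 0 (1 points).
  x = 10: rhs = 13, matching y values: none (0 points).
  x = 11: rhs = 10, matching y values: none (0 points).
  x = 12: rhs = 16, matching y values: 4, 15 (2 points).
  x = 13: rhs = 18, matching y values: none (0 points).
  x = 14: rhs = 3, matching y values: none (0 points).
  x = 15: rhs = 15, matching y values: none (0 points).
  x = 16: rhs = 3, matching y values: none (0 points).
  x = 17: rhs = 11, matching y values: 7, 12 (2 points).
  x = 18: rhs = 7, matching y values: 8, 11 (2 points).
Total affine count: 15.
Full point count |E(F_19)| = 15 + 1 = 16.
Hasse bound: |16 − (19+1)| = |-4| = 4 ≤ 2√19 ≈ 8.7178 ✓.


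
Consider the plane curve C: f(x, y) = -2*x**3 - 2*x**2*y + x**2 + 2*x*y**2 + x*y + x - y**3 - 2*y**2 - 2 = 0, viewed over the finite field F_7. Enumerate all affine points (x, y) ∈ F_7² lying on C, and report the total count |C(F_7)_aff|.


Affine F_7-points: {(0, 4), (1, 4), (1, 6), (3, 1), (4, 1), (5, 6), (6, 0), (6, 4), (6, 6)}; count = 9.

For each of the 49 pairs (x, y) ∈ F_7², evaluate f(x, y) mod 7. Record the zeros.
  x = 0: [0↦5, 1↦2, 2↦3, 3↦2, 4↦0, 5↦5, 6↦4]  zeros at y ∈ {4}
  x = 1: [0↦5, 1↦3, 2↦2, 3↦3, 4↦0, 5↦1, 6↦0]  zeros at y ∈ {4, 6}
  x = 2: [0↦2, 1↦4, 2↦4, 3↦3, 4↦2, 5↦2, 6↦4]  zeros at y ∈ ∅
  x = 3: [0↦5, 1↦0, 2↦4, 3↦4, 4↦1, 5↦3, 6↦4]  zeros at y ∈ {1}
  x = 4: [0↦2, 1↦0, 2↦4, 3↦1, 4↦6, 5↦6, 6↦2]  zeros at y ∈ {1}
  x = 5: [0↦2, 1↦6, 2↦6, 3↦3, 4↦5, 5↦6, 6↦0]  zeros at y ∈ {6}
  x = 6: [0↦0, 1↦6, 2↦5, 3↦5, 4↦0, 5↦5, 6↦0]  zeros at y ∈ {0, 4, 6}
Collecting zeros: affine points = {(0, 4), (1, 4), (1, 6), (3, 1), (4, 1), (5, 6), (6, 0), (6, 4), (6, 6)}.
Total count |C(F_7)_aff| = 9.


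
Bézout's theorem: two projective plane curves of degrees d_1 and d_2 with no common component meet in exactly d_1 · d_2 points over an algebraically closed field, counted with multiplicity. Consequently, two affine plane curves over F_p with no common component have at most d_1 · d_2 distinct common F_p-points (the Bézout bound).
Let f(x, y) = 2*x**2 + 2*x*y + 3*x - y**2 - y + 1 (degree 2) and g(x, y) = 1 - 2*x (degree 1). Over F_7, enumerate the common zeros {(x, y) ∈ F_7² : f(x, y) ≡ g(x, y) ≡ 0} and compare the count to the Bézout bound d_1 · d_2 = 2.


Common zeros: ∅; count = 0; Bézout bound = 2.

deg(f) = 2, deg(g) = 1, so Bézout bound = 2.
Scan x ∈ F_7. For each x, list the y ∈ F_7 with f(x, y) ≡ 0 and those with g(x, y) ≡ 0 (mod 7); the common zeros in that column are the intersection.
  x = 0: f ≡ 0 at y ∈ ∅; g ≡ 0 at y ∈ ∅; common: ∅.
  x = 1: f ≡ 0 at y ∈ {3, 5}; g ≡ 0 at y ∈ ∅; common: ∅.
  x = 2: f ≡ 0 at y ∈ ∅; g ≡ 0 at y ∈ ∅; common: ∅.
  x = 3: f ≡ 0 at y ∈ {0, 5}; g ≡ 0 at y ∈ ∅; common: ∅.
  x = 4: f ≡ 0 at y ∈ ∅; g ≡ 0 at y ∈ {0, 1, 2, 3, 4, 5, 6}; common: ∅.
  x = 5: f ≡ 0 at y ∈ {3, 6}; g ≡ 0 at y ∈ ∅; common: ∅.
  x = 6: f ≡ 0 at y ∈ {0, 4}; g ≡ 0 at y ∈ ∅; common: ∅.
Collecting: common zeros = ∅, so the count is 0.
Comparison with the Bézout bound: 0 ≤ 2 = deg(f)·deg(g), as expected for curves with no common component (the affine F_7-count falls short of the bound because intersections may lie at infinity, over extension fields, or carry multiplicity).


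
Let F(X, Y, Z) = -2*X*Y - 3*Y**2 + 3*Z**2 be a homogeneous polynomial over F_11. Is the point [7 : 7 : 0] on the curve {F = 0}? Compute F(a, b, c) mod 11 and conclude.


F(7,7,0) ≡ 8 (mod 11); P is NOT on the curve.

Evaluate F(7, 7, 0) term-by-term (mod 11).
  -2*X*Y ↦ -2·7·7·1 = -98
  -3*Y**2 ↦ -3·1·49·1 = -147
  3*Z**2 ↦ 3·1·1·0 = 0
Sum: F(7, 7, 0) = (-98) + (-147) + (0) = -245.
Reducing mod 11: -245 ≡ 8 (mod 11).
Since F(a, b, c) ≡ 8 ≠ 0 (mod 11), P does NOT lie on the curve.


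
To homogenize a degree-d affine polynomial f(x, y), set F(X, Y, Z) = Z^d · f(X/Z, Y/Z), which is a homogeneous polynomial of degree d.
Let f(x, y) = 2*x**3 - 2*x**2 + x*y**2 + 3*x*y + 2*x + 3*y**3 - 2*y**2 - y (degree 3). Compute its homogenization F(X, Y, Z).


F(X, Y, Z) = 2*X**3 - 2*X**2*Z + X*Y**2 + 3*X*Y*Z + 2*X*Z**2 + 3*Y**3 - 2*Y**2*Z - Y*Z**2

deg(f) = 3.
Substitute x = X/Z, y = Y/Z into f, then multiply by Z^3.
  monomial 2·x^3·y^0 ↦ 2·X^3·Y^0·Z^0.
  monomial -2·x^2·y^0 ↦ -2·X^2·Y^0·Z^1.
  monomial 1·x^1·y^2 ↦ 1·X^1·Y^2·Z^0.
  monomial 3·x^1·y^1 ↦ 3·X^1·Y^1·Z^1.
  monomial 2·x^1·y^0 ↦ 2·X^1·Y^0·Z^2.
  monomial 3·x^0·y^3 ↦ 3·X^0·Y^3·Z^0.
  monomial -2·x^0·y^2 ↦ -2·X^0·Y^2·Z^1.
  monomial -1·x^0·y^1 ↦ -1·X^0·Y^1·Z^2.
Collecting: F(X, Y, Z) = 2*X**3 - 2*X**2*Z + X*Y**2 + 3*X*Y*Z + 2*X*Z**2 + 3*Y**3 - 2*Y**2*Z - Y*Z**2.


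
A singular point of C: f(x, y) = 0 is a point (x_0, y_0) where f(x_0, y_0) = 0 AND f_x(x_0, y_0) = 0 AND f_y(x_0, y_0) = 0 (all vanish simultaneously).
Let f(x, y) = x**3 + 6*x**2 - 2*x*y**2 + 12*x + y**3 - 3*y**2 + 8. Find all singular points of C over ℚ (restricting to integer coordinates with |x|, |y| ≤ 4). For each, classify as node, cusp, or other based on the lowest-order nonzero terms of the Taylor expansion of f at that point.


Singular points: {(-2, 0)}; classification: cusp.

Compute partial derivatives:
  f_x = 3*x**2 + 12*x - 2*y**2 + 12.
  f_y = -4*x*y + 3*y**2 - 6*y.
Scan x_0 ∈ {−4, ..., 4}. For each x_0, f_y(x_0, y) is a polynomial in y; find its integer roots y ∈ {−4, ..., 4}, then test f_x and f at those candidates.
  x = -4: f_y(-4, y) = 3*y**2 + 10*y; vanishes at y ∈ {0}. (-4, 0): f_x = 12 ≠ 0.
  x = -3: f_y(-3, y) = 3*y**2 + 6*y; vanishes at y ∈ {-2, 0}. (-3, -2): f_x = -5 ≠ 0; (-3, 0): f_x = 3 ≠ 0.
  x = -2: f_y(-2, y) = 3*y**2 + 2*y; vanishes at y ∈ {0}. (-2, 0): f_x = 0, f = 0 — SINGULAR.
  x = -1: f_y(-1, y) = 3*y**2 - 2*y; vanishes at y ∈ {0}. (-1, 0): f_x = 3 ≠ 0.
  x = 0: f_y(0, y) = 3*y**2 - 6*y; vanishes at y ∈ {0, 2}. (0, 0): f_x = 12 ≠ 0; (0, 2): f_x = 4 ≠ 0.
  x = 1: f_y(1, y) = 3*y**2 - 10*y; vanishes at y ∈ {0}. (1, 0): f_x = 27 ≠ 0.
  x = 2: f_y(2, y) = 3*y**2 - 14*y; vanishes at y ∈ {0}. (2, 0): f_x = 48 ≠ 0.
  x = 3: f_y(3, y) = 3*y**2 - 18*y; vanishes at y ∈ {0}. (3, 0): f_x = 75 ≠ 0.
  x = 4: f_y(4, y) = 3*y**2 - 22*y; vanishes at y ∈ {0}. (4, 0): f_x = 108 ≠ 0.
Only singular point on the grid: (-2, 0).
Classify: substitute x = -2 + u, y = 0 + v and expand: f = u**3 - 2*u*v**2 + v**3 + v**2.
No constant or linear terms (consistent with a singular point). Quadratic part: v**2. Cubic part: u**3 - 2*u*v**2 + v**3.
The quadratic part v**2 is a perfect square, so there is a single (double) tangent line v = 0, i.e. y = 0. Restricting the cubic part to that line (v = 0) leaves u**3 ≠ 0, so f is not divisible by v and the branch is v² ≈ -u**3 to lowest order — this is a cusp.
Classification: cusp.


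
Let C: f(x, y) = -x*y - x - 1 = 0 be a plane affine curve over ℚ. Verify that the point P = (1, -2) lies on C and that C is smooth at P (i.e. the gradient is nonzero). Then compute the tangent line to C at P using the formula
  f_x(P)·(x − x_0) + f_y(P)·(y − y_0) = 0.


Tangent line at P: x - y - 3 = 0.

Step 1: f(1, -2) = 0, so P lies on C.
Step 2: partial derivatives
  f_x(x, y) = -y - 1, f_y(x, y) = -x.
  f_x(P) = 1, f_y(P) = -1 (gradient nonzero, so P is smooth).
Step 3: tangent line at P: 1·(x − 1) + -1·(y − -2) = 0.
Expanding: x - y - 3 = 0.


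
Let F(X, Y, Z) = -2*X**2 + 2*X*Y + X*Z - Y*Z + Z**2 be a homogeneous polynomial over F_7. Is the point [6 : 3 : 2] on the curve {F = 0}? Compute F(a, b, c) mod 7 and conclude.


F(6,3,2) ≡ 2 (mod 7); P is NOT on the curve.

Evaluate F(6, 3, 2) term-by-term (mod 7).
  -2*X**2 ↦ -2·36·1·1 = -72
  2*X*Y ↦ 2·6·3·1 = 36
  X*Z ↦ 1·6·1·2 = 12
  -Y*Z ↦ -1·1·3·2 = -6
  Z**2 ↦ 1·1·1·4 = 4
Sum: F(6, 3, 2) = (-72) + (36) + (12) + (-6) + (4) = -26.
Reducing mod 7: -26 ≡ 2 (mod 7).
Since F(a, b, c) ≡ 2 ≠ 0 (mod 7), P does NOT lie on the curve.


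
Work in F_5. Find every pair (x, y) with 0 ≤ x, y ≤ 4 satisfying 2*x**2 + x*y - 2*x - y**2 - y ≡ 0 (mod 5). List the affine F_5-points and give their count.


Affine F_5-points: {(0, 0), (0, 4), (1, 0), (4, 4)}; count = 4.

For each of the 25 pairs (x, y) ∈ F_5², evaluate f(x, y) mod 5. Record the zeros.
  x = 0: [0↦0, 1↦3, 2↦4, 3↦3, 4↦0]  zeros at y ∈ {0, 4}
  x = 1: [0↦0, 1↦4, 2↦1, 3↦1, 4↦4]  zeros at y ∈ {0}
  x = 2: [0↦4, 1↦4, 2↦2, 3↦3, 4↦2]  zeros at y ∈ ∅
  x = 3: [0↦2, 1↦3, 2↦2, 3↦4, 4↦4]  zeros at y ∈ ∅
  x = 4: [0↦4, 1↦1, 2↦1, 3↦4, 4↦0]  zeros at y ∈ {4}
Collecting zeros: affine points = {(0, 0), (0, 4), (1, 0), (4, 4)}.
Total count |C(F_5)_aff| = 4.


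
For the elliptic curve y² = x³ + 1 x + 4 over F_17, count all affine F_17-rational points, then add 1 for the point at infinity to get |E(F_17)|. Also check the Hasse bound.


Affine points = {(0, 2), (0, 15), (3, 0), (4, 2), (4, 15), (5, 7), (5, 10), (13, 2), (13, 15), (14, 5), (14, 12), (16, 6), (16, 11)}; affine count = 13; |E(F_17)| = 14.

Discriminant check: Δ ∝ 4a³ + 27b² = 4·1³ + 27·4² = 4·1 + 27·16 ≡ 11 (mod 17). Nonzero ⇒ E is nonsingular.
For each x ∈ F_17, compute rhs = x³ + 1·x + 4 mod 17, then count y ∈ F_17 with y² ≡ rhs.
  x = 0: rhs = 4, matching y values: 2, 15 (2 points).
  x = 1: rhs = 6, matching y values: none (0 points).
  x = 2: rhs = 14, matching y values: none (0 points).
  x = 3: rhs = 0, matching y values: 0 (1 points).
  x = 4: rhs = 4, matching y values: 2, 15 (2 points).
  x = 5: rhs = 15, matching y values: 7, 10 (2 points).
  x = 6: rhs = 5, matching y values: none (0 points).
  x = 7: rhs = 14, matching y values: none (0 points).
  x = 8: rhs = 14, matching y values: none (0 points).
  x = 9: rhs = 11, matching y values: none (0 points).
  x = 10: rhs = 11, matching y values: none (0 points).
  x = 11: rhs = 3, matching y values: none (0 points).
  x = 12: rhs = 10, matching y values: none (0 points).
  x = 13: rhs = 4, matching y values: 2, 15 (2 points).
  x = 14: rhs = 8, matching y values: 5, 12 (2 points).
  x = 15: rhs = 11, matching y values: none (0 points).
  x = 16: rhs = 2, matching y values: 6, 11 (2 points).
Total affine count: 13.
Full point count |E(F_17)| = 13 + 1 = 14.
Hasse bound: |14 − (17+1)| = |-4| = 4 ≤ 2√17 ≈ 8.2462 ✓.


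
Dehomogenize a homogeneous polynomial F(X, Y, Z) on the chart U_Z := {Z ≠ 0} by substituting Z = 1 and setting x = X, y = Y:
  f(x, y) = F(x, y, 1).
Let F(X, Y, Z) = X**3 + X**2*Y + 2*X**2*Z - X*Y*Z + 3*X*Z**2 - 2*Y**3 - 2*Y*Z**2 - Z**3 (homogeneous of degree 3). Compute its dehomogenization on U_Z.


f(x, y) = x**3 + x**2*y + 2*x**2 - x*y + 3*x - 2*y**3 - 2*y - 1

On U_Z we set Z = 1. Each monomial c·X^i·Y^j·Z^k in F becomes c·x^i·y^j·1^k = c·x^i·y^j.
Substituting Z = 1: F(X, Y, 1) = x**3 + x**2*y + 2*x**2 - x*y + 3*x - 2*y**3 - 2*y - 1.
Note: deg(f) ≤ deg(F) = 3; strict inequality happens when F is divisible by Z (lost terms).


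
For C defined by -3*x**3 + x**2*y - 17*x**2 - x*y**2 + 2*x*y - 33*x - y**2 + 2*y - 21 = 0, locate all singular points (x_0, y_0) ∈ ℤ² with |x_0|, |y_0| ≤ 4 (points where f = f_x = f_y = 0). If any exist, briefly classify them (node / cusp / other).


Singular points: {(-2, -1)}; classification: cusp.

Compute partial derivatives:
  f_x = -9*x**2 + 2*x*y - 34*x - y**2 + 2*y - 33.
  f_y = x**2 - 2*x*y + 2*x - 2*y + 2.
Scan x_0 ∈ {−4, ..., 4}. For each x_0, f_y(x_0, y) is a polynomial in y; find its integer roots y ∈ {−4, ..., 4}, then test f_x and f at those candidates.
  x = -4: f_y(-4, y) = 6*y + 10; no integer root y with |y| ≤ 4.
  x = -3: f_y(-3, y) = 4*y + 5; no integer root y with |y| ≤ 4.
  x = -2: f_y(-2, y) = 2*y + 2; vanishes at y ∈ {-1}. (-2, -1): f_x = 0, f = 0 — SINGULAR.
  x = -1: f_y(-1, y) = 1; no integer root y with |y| ≤ 4.
  x = 0: f_y(0, y) = 2 - 2*y; vanishes at y ∈ {1}. (0, 1): f_x = -32 ≠ 0.
  x = 1: f_y(1, y) = 5 - 4*y; no integer root y with |y| ≤ 4.
  x = 2: f_y(2, y) = 10 - 6*y; no integer root y with |y| ≤ 4.
  x = 3: f_y(3, y) = 17 - 8*y; no integer root y with |y| ≤ 4.
  x = 4: f_y(4, y) = 26 - 10*y; no integer root y with |y| ≤ 4.
Only singular point on the grid: (-2, -1).
Classify: substitute x = -2 + u, y = -1 + v and expand: f = -3*u**3 + u**2*v - u*v**2 + v**2.
No constant or linear terms (consistent with a singular point). Quadratic part: v**2. Cubic part: -3*u**3 + u**2*v - u*v**2.
The quadratic part v**2 is a perfect square, so there is a single (double) tangent line v = 0, i.e. y = -1. Restricting the cubic part to that line (v = 0) leaves -3*u**3 ≠ 0, so f is not divisible by v and the branch is v² ≈ 3*u**3 to lowest order — this is a cusp.
Classification: cusp.


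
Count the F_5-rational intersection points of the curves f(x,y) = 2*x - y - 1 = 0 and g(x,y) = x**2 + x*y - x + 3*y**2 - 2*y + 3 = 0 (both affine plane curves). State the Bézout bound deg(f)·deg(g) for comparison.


Common zeros: {(1, 1)}; count = 1; Bézout bound = 2.

deg(f) = 1, deg(g) = 2, so Bézout bound = 2.
Scan x ∈ F_5. For each x, list the y ∈ F_5 with f(x, y) ≡ 0 and those with g(x, y) ≡ 0 (mod 5); the common zeros in that column are the intersection.
  x = 0: f ≡ 0 at y ∈ {4}; g ≡ 0 at y ∈ ∅; common: ∅.
  x = 1: f ≡ 0 at y ∈ {1}; g ≡ 0 at y ∈ {1}; common: {1}.
  x = 2: f ≡ 0 at y ∈ {3}; g ≡ 0 at y ∈ {0}; common: ∅.
  x = 3: f ≡ 0 at y ∈ {0}; g ≡ 0 at y ∈ ∅; common: ∅.
  x = 4: f ≡ 0 at y ∈ {2}; g ≡ 0 at y ∈ {0, 1}; common: ∅.
Collecting: common zeros = {(1, 1)}, so the count is 1.
Comparison with the Bézout bound: 1 ≤ 2 = deg(f)·deg(g), as expected for curves with no common component (the affine F_5-count falls short of the bound because intersections may lie at infinity, over extension fields, or carry multiplicity).


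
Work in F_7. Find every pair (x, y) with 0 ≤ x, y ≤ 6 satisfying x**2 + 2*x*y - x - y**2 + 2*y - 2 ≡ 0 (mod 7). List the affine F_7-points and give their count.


Affine F_7-points: {(1, 5), (1, 6), (2, 0), (2, 6), (4, 5), (6, 0)}; count = 6.

For each of the 49 pairs (x, y) ∈ F_7², evaluate f(x, y) mod 7. Record the zeros.
  x = 0: [0↦5, 1↦6, 2↦5, 3↦2, 4↦4, 5↦4, 6↦2]  zeros at y ∈ ∅
  x = 1: [0↦5, 1↦1, 2↦2, 3↦1, 4↦5, 5↦0, 6↦0]  zeros at y ∈ {5, 6}
  x = 2: [0↦0, 1↦5, 2↦1, 3↦2, 4↦1, 5↦5, 6↦0]  zeros at y ∈ {0, 6}
  x = 3: [0↦4, 1↦4, 2↦2, 3↦5, 4↦6, 5↦5, 6↦2]  zeros at y ∈ ∅
  x = 4: [0↦3, 1↦5, 2↦5, 3↦3, 4↦6, 5↦0, 6↦6]  zeros at y ∈ {5}
  x = 5: [0↦4, 1↦1, 2↦3, 3↦3, 4↦1, 5↦4, 6↦5]  zeros at y ∈ ∅
  x = 6: [0↦0, 1↦6, 2↦3, 3↦5, 4↦5, 5↦3, 6↦6]  zeros at y ∈ {0}
Collecting zeros: affine points = {(1, 5), (1, 6), (2, 0), (2, 6), (4, 5), (6, 0)}.
Total count |C(F_7)_aff| = 6.


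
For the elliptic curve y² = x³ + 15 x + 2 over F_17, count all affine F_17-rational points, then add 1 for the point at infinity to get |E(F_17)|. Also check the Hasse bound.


Affine points = {(0, 6), (0, 11), (1, 1), (1, 16), (5, 7), (5, 10), (6, 6), (6, 11), (7, 5), (7, 12), (9, 4), (9, 13), (10, 8), (10, 9), (11, 6), (11, 11), (14, 7), (14, 10), (15, 7), (15, 10)}; affine count = 20; |E(F_17)| = 21.

Discriminant check: Δ ∝ 4a³ + 27b² = 4·15³ + 27·2² = 4·3375 + 27·4 ≡ 8 (mod 17). Nonzero ⇒ E is nonsingular.
For each x ∈ F_17, compute rhs = x³ + 15·x + 2 mod 17, then count y ∈ F_17 with y² ≡ rhs.
  x = 0: rhs = 2, matching y values: 6, 11 (2 points).
  x = 1: rhs = 1, matching y values: 1, 16 (2 points).
  x = 2: rhs = 6, matching y values: none (0 points).
  x = 3: rhs = 6, matching y values: none (0 points).
  x = 4: rhs = 7, matching y values: none (0 points).
  x = 5: rhs = 15, matching y values: 7, 10 (2 points).
  x = 6: rhs = 2, matching y values: 6, 11 (2 points).
  x = 7: rhs = 8, matching y values: 5, 12 (2 points).
  x = 8: rhs = 5, matching y values: none (0 points).
  x = 9: rhs = 16, matching y values: 4, 13 (2 points).
  x = 10: rhs = 13, matching y values: 8, 9 (2 points).
  x = 11: rhs = 2, matching y values: 6, 11 (2 points).
  x = 12: rhs = 6, matching y values: none (0 points).
  x = 13: rhs = 14, matching y values: none (0 points).
  x = 14: rhs = 15, matching y values: 7, 10 (2 points).
  x = 15: rhs = 15, matching y values: 7, 10 (2 points).
  x = 16: rhs = 3, matching y values: none (0 points).
Total affine count: 20.
Full point count |E(F_17)| = 20 + 1 = 21.
Hasse bound: |21 − (17+1)| = |3| = 3 ≤ 2√17 ≈ 8.2462 ✓.


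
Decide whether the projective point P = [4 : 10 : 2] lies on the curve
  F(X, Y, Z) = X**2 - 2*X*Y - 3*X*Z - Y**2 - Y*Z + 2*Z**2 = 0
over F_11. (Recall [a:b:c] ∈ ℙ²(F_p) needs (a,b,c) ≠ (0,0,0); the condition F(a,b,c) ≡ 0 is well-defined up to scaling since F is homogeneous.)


F(4,10,2) ≡ 9 (mod 11); P is NOT on the curve.

Evaluate F(4, 10, 2) term-by-term (mod 11).
  X**2 ↦ 1·16·1·1 = 16
  -2*X*Y ↦ -2·4·10·1 = -80
  -3*X*Z ↦ -3·4·1·2 = -24
  -Y**2 ↦ -1·1·100·1 = -100
  -Y*Z ↦ -1·1·10·2 = -20
  2*Z**2 ↦ 2·1·1·4 = 8
Sum: F(4, 10, 2) = (16) + (-80) + (-24) + (-100) + (-20) + (8) = -200.
Reducing mod 11: -200 ≡ 9 (mod 11).
Since F(a, b, c) ≡ 9 ≠ 0 (mod 11), P does NOT lie on the curve.


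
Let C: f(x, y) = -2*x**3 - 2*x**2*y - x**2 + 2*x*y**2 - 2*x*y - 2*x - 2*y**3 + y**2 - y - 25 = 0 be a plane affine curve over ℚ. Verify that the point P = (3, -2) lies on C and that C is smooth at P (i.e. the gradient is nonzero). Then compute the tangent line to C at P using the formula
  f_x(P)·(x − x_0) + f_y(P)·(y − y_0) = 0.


Tangent line at P: -26*x - 77*y - 76 = 0.

Step 1: f(3, -2) = 0, so P lies on C.
Step 2: partial derivatives
  f_x(x, y) = -6*x**2 - 4*x*y - 2*x + 2*y**2 - 2*y - 2, f_y(x, y) = -2*x**2 + 4*x*y - 2*x - 6*y**2 + 2*y - 1.
  f_x(P) = -26, f_y(P) = -77 (gradient nonzero, so P is smooth).
Step 3: tangent line at P: -26·(x − 3) + -77·(y − -2) = 0.
Expanding: -26*x - 77*y - 76 = 0.


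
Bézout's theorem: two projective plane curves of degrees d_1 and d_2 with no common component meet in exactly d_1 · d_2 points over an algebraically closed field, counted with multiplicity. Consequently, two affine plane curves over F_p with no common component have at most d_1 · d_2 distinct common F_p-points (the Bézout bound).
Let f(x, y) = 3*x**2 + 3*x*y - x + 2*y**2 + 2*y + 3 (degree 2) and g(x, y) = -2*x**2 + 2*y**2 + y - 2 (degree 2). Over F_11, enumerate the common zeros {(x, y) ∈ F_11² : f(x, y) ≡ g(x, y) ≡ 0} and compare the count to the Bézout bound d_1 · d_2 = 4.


Common zeros: {(2, 3)}; count = 1; Bézout bound = 4.

deg(f) = 2, deg(g) = 2, so Bézout bound = 4.
Scan x ∈ F_11. For each x, list the y ∈ F_11 with f(x, y) ≡ 0 and those with g(x, y) ≡ 0 (mod 11); the common zeros in that column are the intersection.
  x = 0: f ≡ 0 at y ∈ ∅; g ≡ 0 at y ∈ ∅; common: ∅.
  x = 1: f ≡ 0 at y ∈ ∅; g ≡ 0 at y ∈ {8}; common: ∅.
  x = 2: f ≡ 0 at y ∈ {3, 4}; g ≡ 0 at y ∈ {2, 3}; common: {3}.
  x = 3: f ≡ 0 at y ∈ {5, 6}; g ≡ 0 at y ∈ ∅; common: ∅.
  x = 4: f ≡ 0 at y ∈ ∅; g ≡ 0 at y ∈ {6, 10}; common: ∅.
  x = 5: f ≡ 0 at y ∈ ∅; g ≡ 0 at y ∈ ∅; common: ∅.
  x = 6: f ≡ 0 at y ∈ {6}; g ≡ 0 at y ∈ ∅; common: ∅.
  x = 7: f ≡ 0 at y ∈ {0, 5}; g ≡ 0 at y ∈ {6, 10}; common: ∅.
  x = 8: f ≡ 0 at y ∈ {0, 9}; g ≡ 0 at y ∈ ∅; common: ∅.
  x = 9: f ≡ 0 at y ∈ {4, 9}; g ≡ 0 at y ∈ {2, 3}; common: ∅.
  x = 10: f ≡ 0 at y ∈ {3}; g ≡ 0 at y ∈ {8}; common: ∅.
Collecting: common zeros = {(2, 3)}, so the count is 1.
Comparison with the Bézout bound: 1 ≤ 4 = deg(f)·deg(g), as expected for curves with no common component (the affine F_11-count falls short of the bound because intersections may lie at infinity, over extension fields, or carry multiplicity).


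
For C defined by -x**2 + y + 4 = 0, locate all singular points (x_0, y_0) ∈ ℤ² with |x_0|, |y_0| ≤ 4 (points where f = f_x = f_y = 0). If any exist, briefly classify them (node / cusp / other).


No singular points in the scanned grid; C is smooth there.

Compute partial derivatives:
  f_x = -2*x.
  f_y = 1.
f_y = 1 is a nonzero constant, so f_y never vanishes: no point (x, y) can satisfy f = f_x = f_y = 0. In particular no (x, y) ∈ {−4, ..., 4}² is singular; the curve is smooth.


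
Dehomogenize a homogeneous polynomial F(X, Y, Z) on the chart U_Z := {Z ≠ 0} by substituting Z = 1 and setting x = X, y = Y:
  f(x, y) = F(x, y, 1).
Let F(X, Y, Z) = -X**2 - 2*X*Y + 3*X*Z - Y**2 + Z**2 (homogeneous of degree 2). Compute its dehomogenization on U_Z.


f(x, y) = -x**2 - 2*x*y + 3*x - y**2 + 1

On U_Z we set Z = 1. Each monomial c·X^i·Y^j·Z^k in F becomes c·x^i·y^j·1^k = c·x^i·y^j.
Substituting Z = 1: F(X, Y, 1) = -x**2 - 2*x*y + 3*x - y**2 + 1.
Note: deg(f) ≤ deg(F) = 2; strict inequality happens when F is divisible by Z (lost terms).


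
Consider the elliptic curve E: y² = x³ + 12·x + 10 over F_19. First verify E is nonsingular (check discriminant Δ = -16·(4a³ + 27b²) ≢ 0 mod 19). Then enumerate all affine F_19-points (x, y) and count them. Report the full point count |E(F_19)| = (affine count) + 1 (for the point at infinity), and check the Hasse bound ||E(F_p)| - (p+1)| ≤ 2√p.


Affine points = {(1, 2), (1, 17), (2, 2), (2, 17), (3, 4), (3, 15), (5, 9), (5, 10), (7, 0), (9, 7), (9, 12), (10, 3), (10, 16), (12, 1), (12, 18), (13, 8), (13, 11), (16, 2), (16, 17), (17, 4), (17, 15), (18, 4), (18, 15)}; affine count = 23; |E(F_19)| = 24.

Discriminant check: Δ ∝ 4a³ + 27b² = 4·12³ + 27·10² = 4·1728 + 27·100 ≡ 17 (mod 19). Nonzero ⇒ E is nonsingular.
For each x ∈ F_19, compute rhs = x³ + 12·x + 10 mod 19, then count y ∈ F_19 with y² ≡ rhs.
  x = 0: rhs = 10, matching y values: none (0 points).
  x = 1: rhs = 4, matching y values: 2, 17 (2 points).
  x = 2: rhs = 4, matching y values: 2, 17 (2 points).
  x = 3: rhs = 16, matching y values: 4, 15 (2 points).
  x = 4: rhs = 8, matching y values: none (0 points).
  x = 5: rhs = 5, matching y values: 9, 10 (2 points).
  x = 6: rhs = 13, matching y values: none (0 points).
  x = 7: rhs = 0, matching y values: 0 (1 points).
  x = 8: rhs = 10, matching y values: none (0 points).
  x = 9: rhs = 11, matching y values: 7, 12 (2 points).
  x = 10: rhs = 9, matching y values: 3, 16 (2 points).
  x = 11: rhs = 10, matching y values: none (0 points).
  x = 12: rhs = 1, matching y values: 1, 18 (2 points).
  x = 13: rhs = 7, matching y values: 8, 11 (2 points).
  x = 14: rhs = 15, matching y values: none (0 points).
  x = 15: rhs = 12, matching y values: none (0 points).
  x = 16: rhs = 4, matching y values: 2, 17 (2 points).
  x = 17: rhs = 16, matching y values: 4, 15 (2 points).
  x = 18: rhs = 16, matching y values: 4, 15 (2 points).
Total affine count: 23.
Full point count |E(F_19)| = 23 + 1 = 24.
Hasse bound: |24 − (19+1)| = |4| = 4 ≤ 2√19 ≈ 8.7178 ✓.
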